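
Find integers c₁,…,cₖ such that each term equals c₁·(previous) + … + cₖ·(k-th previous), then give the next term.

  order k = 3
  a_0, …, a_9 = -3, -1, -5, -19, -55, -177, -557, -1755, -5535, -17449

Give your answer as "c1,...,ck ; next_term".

  a_3 = 2·-5 + 3·-1 + 2·-3 = -19
  a_4 = 2·-19 + 3·-5 + 2·-1 = -55
  a_5 = 2·-55 + 3·-19 + 2·-5 = -177
  a_6 = 2·-177 + 3·-55 + 2·-19 = -557
  a_7 = 2·-557 + 3·-177 + 2·-55 = -1755
  a_8 = 2·-1755 + 3·-557 + 2·-177 = -5535
  a_9 = 2·-5535 + 3·-1755 + 2·-557 = -17449
  a_10 = 2·-17449 + 3·-5535 + 2·-1755 = -55013

2,3,2 ; -55013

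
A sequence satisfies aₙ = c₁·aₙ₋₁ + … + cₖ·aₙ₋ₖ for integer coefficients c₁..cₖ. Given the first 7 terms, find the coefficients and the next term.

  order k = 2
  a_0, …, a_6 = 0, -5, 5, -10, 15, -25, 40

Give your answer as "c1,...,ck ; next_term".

  a_2 = -1·-5 + 1·0 = 5
  a_3 = -1·5 + 1·-5 = -10
  a_4 = -1·-10 + 1·5 = 15
  a_5 = -1·15 + 1·-10 = -25
  a_6 = -1·-25 + 1·15 = 40
  a_7 = -1·40 + 1·-25 = -65

-1,1 ; -65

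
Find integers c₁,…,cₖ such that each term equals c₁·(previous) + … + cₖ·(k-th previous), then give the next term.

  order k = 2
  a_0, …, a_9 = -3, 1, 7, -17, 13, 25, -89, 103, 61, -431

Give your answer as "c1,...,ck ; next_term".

  a_2 = -2·1 + -3·-3 = 7
  a_3 = -2·7 + -3·1 = -17
  a_4 = -2·-17 + -3·7 = 13
  a_5 = -2·13 + -3·-17 = 25
  a_6 = -2·25 + -3·13 = -89
  a_7 = -2·-89 + -3·25 = 103
  a_8 = -2·103 + -3·-89 = 61
  a_9 = -2·61 + -3·103 = -431
  a_10 = -2·-431 + -3·61 = 679

-2,-3 ; 679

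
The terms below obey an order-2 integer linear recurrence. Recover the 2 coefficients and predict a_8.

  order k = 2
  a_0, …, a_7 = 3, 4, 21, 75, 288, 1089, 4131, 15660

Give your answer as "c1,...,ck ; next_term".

3,3 ; 59373

  a_2 = 3·4 + 3·3 = 21
  a_3 = 3·21 + 3·4 = 75
  a_4 = 3·75 + 3·21 = 288
  a_5 = 3·288 + 3·75 = 1089
  a_6 = 3·1089 + 3·288 = 4131
  a_7 = 3·4131 + 3·1089 = 15660
  a_8 = 3·15660 + 3·4131 = 59373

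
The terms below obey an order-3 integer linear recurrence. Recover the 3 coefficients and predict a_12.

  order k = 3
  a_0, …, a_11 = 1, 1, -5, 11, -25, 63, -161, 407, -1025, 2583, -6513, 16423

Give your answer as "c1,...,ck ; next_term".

  a_3 = -3·-5 + -2·1 + -2·1 = 11
  a_4 = -3·11 + -2·-5 + -2·1 = -25
  a_5 = -3·-25 + -2·11 + -2·-5 = 63
  a_6 = -3·63 + -2·-25 + -2·11 = -161
  a_7 = -3·-161 + -2·63 + -2·-25 = 407
  a_8 = -3·407 + -2·-161 + -2·63 = -1025
  a_9 = -3·-1025 + -2·407 + -2·-161 = 2583
  a_10 = -3·2583 + -2·-1025 + -2·407 = -6513
  a_11 = -3·-6513 + -2·2583 + -2·-1025 = 16423
  a_12 = -3·16423 + -2·-6513 + -2·2583 = -41409

-3,-2,-2 ; -41409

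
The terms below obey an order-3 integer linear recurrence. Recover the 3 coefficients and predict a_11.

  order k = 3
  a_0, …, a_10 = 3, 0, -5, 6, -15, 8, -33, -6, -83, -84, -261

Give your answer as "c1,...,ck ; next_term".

  a_3 = 0·-5 + 3·0 + 2·3 = 6
  a_4 = 0·6 + 3·-5 + 2·0 = -15
  a_5 = 0·-15 + 3·6 + 2·-5 = 8
  a_6 = 0·8 + 3·-15 + 2·6 = -33
  a_7 = 0·-33 + 3·8 + 2·-15 = -6
  a_8 = 0·-6 + 3·-33 + 2·8 = -83
  a_9 = 0·-83 + 3·-6 + 2·-33 = -84
  a_10 = 0·-84 + 3·-83 + 2·-6 = -261
  a_11 = 0·-261 + 3·-84 + 2·-83 = -418

0,3,2 ; -418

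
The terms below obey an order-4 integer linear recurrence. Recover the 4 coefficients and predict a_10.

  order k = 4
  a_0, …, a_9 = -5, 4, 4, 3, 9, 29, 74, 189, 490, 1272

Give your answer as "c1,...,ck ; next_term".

  a_4 = 2·3 + 1·4 + 1·4 + 1·-5 = 9
  a_5 = 2·9 + 1·3 + 1·4 + 1·4 = 29
  a_6 = 2·29 + 1·9 + 1·3 + 1·4 = 74
  a_7 = 2·74 + 1·29 + 1·9 + 1·3 = 189
  a_8 = 2·189 + 1·74 + 1·29 + 1·9 = 490
  a_9 = 2·490 + 1·189 + 1·74 + 1·29 = 1272
  a_10 = 2·1272 + 1·490 + 1·189 + 1·74 = 3297

2,1,1,1 ; 3297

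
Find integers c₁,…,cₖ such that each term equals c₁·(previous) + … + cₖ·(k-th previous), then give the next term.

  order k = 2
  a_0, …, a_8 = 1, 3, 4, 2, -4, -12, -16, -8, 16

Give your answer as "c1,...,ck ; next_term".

2,-2 ; 48

  a_2 = 2·3 + -2·1 = 4
  a_3 = 2·4 + -2·3 = 2
  a_4 = 2·2 + -2·4 = -4
  a_5 = 2·-4 + -2·2 = -12
  a_6 = 2·-12 + -2·-4 = -16
  a_7 = 2·-16 + -2·-12 = -8
  a_8 = 2·-8 + -2·-16 = 16
  a_9 = 2·16 + -2·-8 = 48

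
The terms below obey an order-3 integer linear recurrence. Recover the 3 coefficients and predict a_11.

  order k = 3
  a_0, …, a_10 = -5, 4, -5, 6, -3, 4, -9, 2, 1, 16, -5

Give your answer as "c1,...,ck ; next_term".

  a_3 = 0·-5 + -1·4 + -2·-5 = 6
  a_4 = 0·6 + -1·-5 + -2·4 = -3
  a_5 = 0·-3 + -1·6 + -2·-5 = 4
  a_6 = 0·4 + -1·-3 + -2·6 = -9
  a_7 = 0·-9 + -1·4 + -2·-3 = 2
  a_8 = 0·2 + -1·-9 + -2·4 = 1
  a_9 = 0·1 + -1·2 + -2·-9 = 16
  a_10 = 0·16 + -1·1 + -2·2 = -5
  a_11 = 0·-5 + -1·16 + -2·1 = -18

0,-1,-2 ; -18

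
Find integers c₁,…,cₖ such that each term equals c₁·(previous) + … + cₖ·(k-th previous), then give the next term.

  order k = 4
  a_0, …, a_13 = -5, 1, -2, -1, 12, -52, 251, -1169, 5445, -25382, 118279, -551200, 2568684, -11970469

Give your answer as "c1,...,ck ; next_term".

-4,3,-1,-3 ; 55784291

  a_4 = -4·-1 + 3·-2 + -1·1 + -3·-5 = 12
  a_5 = -4·12 + 3·-1 + -1·-2 + -3·1 = -52
  a_6 = -4·-52 + 3·12 + -1·-1 + -3·-2 = 251
  a_7 = -4·251 + 3·-52 + -1·12 + -3·-1 = -1169
  a_8 = -4·-1169 + 3·251 + -1·-52 + -3·12 = 5445
  a_9 = -4·5445 + 3·-1169 + -1·251 + -3·-52 = -25382
  a_10 = -4·-25382 + 3·5445 + -1·-1169 + -3·251 = 118279
  a_11 = -4·118279 + 3·-25382 + -1·5445 + -3·-1169 = -551200
  a_12 = -4·-551200 + 3·118279 + -1·-25382 + -3·5445 = 2568684
  a_13 = -4·2568684 + 3·-551200 + -1·118279 + -3·-25382 = -11970469
  a_14 = -4·-11970469 + 3·2568684 + -1·-551200 + -3·118279 = 55784291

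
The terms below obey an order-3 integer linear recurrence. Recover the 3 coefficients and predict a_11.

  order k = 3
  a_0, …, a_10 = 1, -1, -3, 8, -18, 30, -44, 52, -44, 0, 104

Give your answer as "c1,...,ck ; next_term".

  a_3 = -2·-3 + 0·-1 + 2·1 = 8
  a_4 = -2·8 + 0·-3 + 2·-1 = -18
  a_5 = -2·-18 + 0·8 + 2·-3 = 30
  a_6 = -2·30 + 0·-18 + 2·8 = -44
  a_7 = -2·-44 + 0·30 + 2·-18 = 52
  a_8 = -2·52 + 0·-44 + 2·30 = -44
  a_9 = -2·-44 + 0·52 + 2·-44 = 0
  a_10 = -2·0 + 0·-44 + 2·52 = 104
  a_11 = -2·104 + 0·0 + 2·-44 = -296

-2,0,2 ; -296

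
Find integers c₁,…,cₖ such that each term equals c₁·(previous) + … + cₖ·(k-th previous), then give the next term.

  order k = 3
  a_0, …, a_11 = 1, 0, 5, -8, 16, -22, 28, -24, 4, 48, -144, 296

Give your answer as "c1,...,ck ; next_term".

  a_3 = -2·5 + 0·0 + 2·1 = -8
  a_4 = -2·-8 + 0·5 + 2·0 = 16
  a_5 = -2·16 + 0·-8 + 2·5 = -22
  a_6 = -2·-22 + 0·16 + 2·-8 = 28
  a_7 = -2·28 + 0·-22 + 2·16 = -24
  a_8 = -2·-24 + 0·28 + 2·-22 = 4
  a_9 = -2·4 + 0·-24 + 2·28 = 48
  a_10 = -2·48 + 0·4 + 2·-24 = -144
  a_11 = -2·-144 + 0·48 + 2·4 = 296
  a_12 = -2·296 + 0·-144 + 2·48 = -496

-2,0,2 ; -496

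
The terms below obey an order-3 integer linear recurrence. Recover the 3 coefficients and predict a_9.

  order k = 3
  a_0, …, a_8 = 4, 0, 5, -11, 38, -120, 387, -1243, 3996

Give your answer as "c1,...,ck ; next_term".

-3,1,1 ; -12844

  a_3 = -3·5 + 1·0 + 1·4 = -11
  a_4 = -3·-11 + 1·5 + 1·0 = 38
  a_5 = -3·38 + 1·-11 + 1·5 = -120
  a_6 = -3·-120 + 1·38 + 1·-11 = 387
  a_7 = -3·387 + 1·-120 + 1·38 = -1243
  a_8 = -3·-1243 + 1·387 + 1·-120 = 3996
  a_9 = -3·3996 + 1·-1243 + 1·387 = -12844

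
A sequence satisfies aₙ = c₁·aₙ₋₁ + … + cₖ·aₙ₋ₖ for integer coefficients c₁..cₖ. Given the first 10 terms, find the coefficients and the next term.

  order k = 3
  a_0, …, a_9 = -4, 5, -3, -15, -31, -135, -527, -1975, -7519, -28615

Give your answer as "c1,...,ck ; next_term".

3,2,4 ; -108783

  a_3 = 3·-3 + 2·5 + 4·-4 = -15
  a_4 = 3·-15 + 2·-3 + 4·5 = -31
  a_5 = 3·-31 + 2·-15 + 4·-3 = -135
  a_6 = 3·-135 + 2·-31 + 4·-15 = -527
  a_7 = 3·-527 + 2·-135 + 4·-31 = -1975
  a_8 = 3·-1975 + 2·-527 + 4·-135 = -7519
  a_9 = 3·-7519 + 2·-1975 + 4·-527 = -28615
  a_10 = 3·-28615 + 2·-7519 + 4·-1975 = -108783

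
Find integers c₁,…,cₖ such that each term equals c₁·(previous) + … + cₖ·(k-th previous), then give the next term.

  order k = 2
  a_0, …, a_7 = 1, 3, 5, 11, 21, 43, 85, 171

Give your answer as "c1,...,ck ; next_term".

  a_2 = 1·3 + 2·1 = 5
  a_3 = 1·5 + 2·3 = 11
  a_4 = 1·11 + 2·5 = 21
  a_5 = 1·21 + 2·11 = 43
  a_6 = 1·43 + 2·21 = 85
  a_7 = 1·85 + 2·43 = 171
  a_8 = 1·171 + 2·85 = 341

1,2 ; 341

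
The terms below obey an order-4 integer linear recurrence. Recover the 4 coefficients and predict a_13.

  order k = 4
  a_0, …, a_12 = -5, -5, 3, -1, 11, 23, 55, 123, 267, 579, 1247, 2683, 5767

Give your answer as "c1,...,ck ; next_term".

  a_4 = 2·-1 + 1·3 + -1·-5 + -1·-5 = 11
  a_5 = 2·11 + 1·-1 + -1·3 + -1·-5 = 23
  a_6 = 2·23 + 1·11 + -1·-1 + -1·3 = 55
  a_7 = 2·55 + 1·23 + -1·11 + -1·-1 = 123
  a_8 = 2·123 + 1·55 + -1·23 + -1·11 = 267
  a_9 = 2·267 + 1·123 + -1·55 + -1·23 = 579
  a_10 = 2·579 + 1·267 + -1·123 + -1·55 = 1247
  a_11 = 2·1247 + 1·579 + -1·267 + -1·123 = 2683
  a_12 = 2·2683 + 1·1247 + -1·579 + -1·267 = 5767
  a_13 = 2·5767 + 1·2683 + -1·1247 + -1·579 = 12391

2,1,-1,-1 ; 12391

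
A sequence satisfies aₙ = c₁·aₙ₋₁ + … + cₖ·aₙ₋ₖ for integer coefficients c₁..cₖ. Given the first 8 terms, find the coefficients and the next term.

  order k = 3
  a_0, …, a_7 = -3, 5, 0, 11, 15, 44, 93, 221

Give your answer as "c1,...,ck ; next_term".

  a_3 = 0·0 + 4·5 + 3·-3 = 11
  a_4 = 0·11 + 4·0 + 3·5 = 15
  a_5 = 0·15 + 4·11 + 3·0 = 44
  a_6 = 0·44 + 4·15 + 3·11 = 93
  a_7 = 0·93 + 4·44 + 3·15 = 221
  a_8 = 0·221 + 4·93 + 3·44 = 504

0,4,3 ; 504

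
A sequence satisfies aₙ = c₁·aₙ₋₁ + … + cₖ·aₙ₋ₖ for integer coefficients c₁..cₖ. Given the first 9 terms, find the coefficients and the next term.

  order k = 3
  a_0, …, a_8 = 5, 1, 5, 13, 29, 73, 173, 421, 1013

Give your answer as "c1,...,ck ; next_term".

1,3,1 ; 2449

  a_3 = 1·5 + 3·1 + 1·5 = 13
  a_4 = 1·13 + 3·5 + 1·1 = 29
  a_5 = 1·29 + 3·13 + 1·5 = 73
  a_6 = 1·73 + 3·29 + 1·13 = 173
  a_7 = 1·173 + 3·73 + 1·29 = 421
  a_8 = 1·421 + 3·173 + 1·73 = 1013
  a_9 = 1·1013 + 3·421 + 1·173 = 2449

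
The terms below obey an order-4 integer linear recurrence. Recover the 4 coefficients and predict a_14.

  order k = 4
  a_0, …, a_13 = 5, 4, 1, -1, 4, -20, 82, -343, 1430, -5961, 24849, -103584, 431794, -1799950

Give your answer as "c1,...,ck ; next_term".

-4,1,1,-1 ; 7503161

  a_4 = -4·-1 + 1·1 + 1·4 + -1·5 = 4
  a_5 = -4·4 + 1·-1 + 1·1 + -1·4 = -20
  a_6 = -4·-20 + 1·4 + 1·-1 + -1·1 = 82
  a_7 = -4·82 + 1·-20 + 1·4 + -1·-1 = -343
  a_8 = -4·-343 + 1·82 + 1·-20 + -1·4 = 1430
  a_9 = -4·1430 + 1·-343 + 1·82 + -1·-20 = -5961
  a_10 = -4·-5961 + 1·1430 + 1·-343 + -1·82 = 24849
  a_11 = -4·24849 + 1·-5961 + 1·1430 + -1·-343 = -103584
  a_12 = -4·-103584 + 1·24849 + 1·-5961 + -1·1430 = 431794
  a_13 = -4·431794 + 1·-103584 + 1·24849 + -1·-5961 = -1799950
  a_14 = -4·-1799950 + 1·431794 + 1·-103584 + -1·24849 = 7503161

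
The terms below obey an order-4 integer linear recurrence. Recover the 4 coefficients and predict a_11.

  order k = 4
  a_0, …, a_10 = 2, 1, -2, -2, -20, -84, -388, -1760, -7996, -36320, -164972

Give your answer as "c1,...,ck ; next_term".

4,3,-2,-2 ; -749336

  a_4 = 4·-2 + 3·-2 + -2·1 + -2·2 = -20
  a_5 = 4·-20 + 3·-2 + -2·-2 + -2·1 = -84
  a_6 = 4·-84 + 3·-20 + -2·-2 + -2·-2 = -388
  a_7 = 4·-388 + 3·-84 + -2·-20 + -2·-2 = -1760
  a_8 = 4·-1760 + 3·-388 + -2·-84 + -2·-20 = -7996
  a_9 = 4·-7996 + 3·-1760 + -2·-388 + -2·-84 = -36320
  a_10 = 4·-36320 + 3·-7996 + -2·-1760 + -2·-388 = -164972
  a_11 = 4·-164972 + 3·-36320 + -2·-7996 + -2·-1760 = -749336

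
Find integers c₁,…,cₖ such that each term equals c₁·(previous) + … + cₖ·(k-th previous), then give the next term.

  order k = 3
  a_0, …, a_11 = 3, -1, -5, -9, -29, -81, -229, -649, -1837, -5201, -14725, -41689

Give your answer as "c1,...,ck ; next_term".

  a_3 = 2·-5 + 2·-1 + 1·3 = -9
  a_4 = 2·-9 + 2·-5 + 1·-1 = -29
  a_5 = 2·-29 + 2·-9 + 1·-5 = -81
  a_6 = 2·-81 + 2·-29 + 1·-9 = -229
  a_7 = 2·-229 + 2·-81 + 1·-29 = -649
  a_8 = 2·-649 + 2·-229 + 1·-81 = -1837
  a_9 = 2·-1837 + 2·-649 + 1·-229 = -5201
  a_10 = 2·-5201 + 2·-1837 + 1·-649 = -14725
  a_11 = 2·-14725 + 2·-5201 + 1·-1837 = -41689
  a_12 = 2·-41689 + 2·-14725 + 1·-5201 = -118029

2,2,1 ; -118029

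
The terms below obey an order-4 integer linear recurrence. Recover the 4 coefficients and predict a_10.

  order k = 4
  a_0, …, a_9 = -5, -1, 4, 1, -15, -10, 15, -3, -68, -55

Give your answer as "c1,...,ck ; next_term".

1,-1,2,2 ; 37

  a_4 = 1·1 + -1·4 + 2·-1 + 2·-5 = -15
  a_5 = 1·-15 + -1·1 + 2·4 + 2·-1 = -10
  a_6 = 1·-10 + -1·-15 + 2·1 + 2·4 = 15
  a_7 = 1·15 + -1·-10 + 2·-15 + 2·1 = -3
  a_8 = 1·-3 + -1·15 + 2·-10 + 2·-15 = -68
  a_9 = 1·-68 + -1·-3 + 2·15 + 2·-10 = -55
  a_10 = 1·-55 + -1·-68 + 2·-3 + 2·15 = 37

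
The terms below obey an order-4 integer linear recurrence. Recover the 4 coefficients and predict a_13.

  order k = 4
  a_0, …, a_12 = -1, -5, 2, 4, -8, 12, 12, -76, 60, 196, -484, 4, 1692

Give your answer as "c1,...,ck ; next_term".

  a_4 = -1·4 + -4·2 + 0·-5 + -4·-1 = -8
  a_5 = -1·-8 + -4·4 + 0·2 + -4·-5 = 12
  a_6 = -1·12 + -4·-8 + 0·4 + -4·2 = 12
  a_7 = -1·12 + -4·12 + 0·-8 + -4·4 = -76
  a_8 = -1·-76 + -4·12 + 0·12 + -4·-8 = 60
  a_9 = -1·60 + -4·-76 + 0·12 + -4·12 = 196
  a_10 = -1·196 + -4·60 + 0·-76 + -4·12 = -484
  a_11 = -1·-484 + -4·196 + 0·60 + -4·-76 = 4
  a_12 = -1·4 + -4·-484 + 0·196 + -4·60 = 1692
  a_13 = -1·1692 + -4·4 + 0·-484 + -4·196 = -2492

-1,-4,0,-4 ; -2492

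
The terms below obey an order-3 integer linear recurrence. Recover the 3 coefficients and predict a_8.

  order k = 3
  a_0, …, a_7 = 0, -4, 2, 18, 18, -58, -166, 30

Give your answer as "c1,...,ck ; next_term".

1,-4,-2 ; 810

  a_3 = 1·2 + -4·-4 + -2·0 = 18
  a_4 = 1·18 + -4·2 + -2·-4 = 18
  a_5 = 1·18 + -4·18 + -2·2 = -58
  a_6 = 1·-58 + -4·18 + -2·18 = -166
  a_7 = 1·-166 + -4·-58 + -2·18 = 30
  a_8 = 1·30 + -4·-166 + -2·-58 = 810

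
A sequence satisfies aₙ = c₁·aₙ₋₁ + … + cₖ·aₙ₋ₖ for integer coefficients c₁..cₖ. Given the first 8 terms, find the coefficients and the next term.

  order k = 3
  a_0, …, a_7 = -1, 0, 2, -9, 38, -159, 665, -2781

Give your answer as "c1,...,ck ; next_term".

-4,1,1 ; 11630

  a_3 = -4·2 + 1·0 + 1·-1 = -9
  a_4 = -4·-9 + 1·2 + 1·0 = 38
  a_5 = -4·38 + 1·-9 + 1·2 = -159
  a_6 = -4·-159 + 1·38 + 1·-9 = 665
  a_7 = -4·665 + 1·-159 + 1·38 = -2781
  a_8 = -4·-2781 + 1·665 + 1·-159 = 11630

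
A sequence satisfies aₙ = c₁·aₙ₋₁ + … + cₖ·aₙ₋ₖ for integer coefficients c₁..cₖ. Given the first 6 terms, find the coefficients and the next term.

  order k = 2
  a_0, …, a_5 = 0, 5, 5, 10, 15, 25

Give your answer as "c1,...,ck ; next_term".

  a_2 = 1·5 + 1·0 = 5
  a_3 = 1·5 + 1·5 = 10
  a_4 = 1·10 + 1·5 = 15
  a_5 = 1·15 + 1·10 = 25
  a_6 = 1·25 + 1·15 = 40

1,1 ; 40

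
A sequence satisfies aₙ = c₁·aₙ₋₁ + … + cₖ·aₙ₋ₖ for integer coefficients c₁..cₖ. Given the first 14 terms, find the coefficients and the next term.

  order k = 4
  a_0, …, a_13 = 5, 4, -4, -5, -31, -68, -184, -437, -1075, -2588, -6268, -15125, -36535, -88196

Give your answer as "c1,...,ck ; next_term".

2,2,-2,-1 ; -212944

  a_4 = 2·-5 + 2·-4 + -2·4 + -1·5 = -31
  a_5 = 2·-31 + 2·-5 + -2·-4 + -1·4 = -68
  a_6 = 2·-68 + 2·-31 + -2·-5 + -1·-4 = -184
  a_7 = 2·-184 + 2·-68 + -2·-31 + -1·-5 = -437
  a_8 = 2·-437 + 2·-184 + -2·-68 + -1·-31 = -1075
  a_9 = 2·-1075 + 2·-437 + -2·-184 + -1·-68 = -2588
  a_10 = 2·-2588 + 2·-1075 + -2·-437 + -1·-184 = -6268
  a_11 = 2·-6268 + 2·-2588 + -2·-1075 + -1·-437 = -15125
  a_12 = 2·-15125 + 2·-6268 + -2·-2588 + -1·-1075 = -36535
  a_13 = 2·-36535 + 2·-15125 + -2·-6268 + -1·-2588 = -88196
  a_14 = 2·-88196 + 2·-36535 + -2·-15125 + -1·-6268 = -212944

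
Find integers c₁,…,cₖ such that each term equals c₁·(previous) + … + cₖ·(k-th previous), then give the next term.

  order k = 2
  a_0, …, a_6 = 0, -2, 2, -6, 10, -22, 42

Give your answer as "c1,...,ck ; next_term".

  a_2 = -1·-2 + 2·0 = 2
  a_3 = -1·2 + 2·-2 = -6
  a_4 = -1·-6 + 2·2 = 10
  a_5 = -1·10 + 2·-6 = -22
  a_6 = -1·-22 + 2·10 = 42
  a_7 = -1·42 + 2·-22 = -86

-1,2 ; -86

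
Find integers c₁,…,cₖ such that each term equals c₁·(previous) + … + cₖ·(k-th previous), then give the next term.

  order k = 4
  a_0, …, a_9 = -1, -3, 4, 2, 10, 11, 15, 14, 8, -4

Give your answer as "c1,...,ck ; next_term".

  a_4 = 1·2 + 1·4 + -1·-3 + -1·-1 = 10
  a_5 = 1·10 + 1·2 + -1·4 + -1·-3 = 11
  a_6 = 1·11 + 1·10 + -1·2 + -1·4 = 15
  a_7 = 1·15 + 1·11 + -1·10 + -1·2 = 14
  a_8 = 1·14 + 1·15 + -1·11 + -1·10 = 8
  a_9 = 1·8 + 1·14 + -1·15 + -1·11 = -4
  a_10 = 1·-4 + 1·8 + -1·14 + -1·15 = -25

1,1,-1,-1 ; -25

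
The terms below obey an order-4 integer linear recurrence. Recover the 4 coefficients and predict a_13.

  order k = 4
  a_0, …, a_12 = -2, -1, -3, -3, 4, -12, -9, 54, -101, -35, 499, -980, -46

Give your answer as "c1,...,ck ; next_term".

-2,-3,3,4 ; 4389

  a_4 = -2·-3 + -3·-3 + 3·-1 + 4·-2 = 4
  a_5 = -2·4 + -3·-3 + 3·-3 + 4·-1 = -12
  a_6 = -2·-12 + -3·4 + 3·-3 + 4·-3 = -9
  a_7 = -2·-9 + -3·-12 + 3·4 + 4·-3 = 54
  a_8 = -2·54 + -3·-9 + 3·-12 + 4·4 = -101
  a_9 = -2·-101 + -3·54 + 3·-9 + 4·-12 = -35
  a_10 = -2·-35 + -3·-101 + 3·54 + 4·-9 = 499
  a_11 = -2·499 + -3·-35 + 3·-101 + 4·54 = -980
  a_12 = -2·-980 + -3·499 + 3·-35 + 4·-101 = -46
  a_13 = -2·-46 + -3·-980 + 3·499 + 4·-35 = 4389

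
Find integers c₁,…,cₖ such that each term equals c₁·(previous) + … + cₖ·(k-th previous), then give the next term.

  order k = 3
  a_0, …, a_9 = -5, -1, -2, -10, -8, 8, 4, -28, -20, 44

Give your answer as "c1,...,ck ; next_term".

  a_3 = 1·-2 + -2·-1 + 2·-5 = -10
  a_4 = 1·-10 + -2·-2 + 2·-1 = -8
  a_5 = 1·-8 + -2·-10 + 2·-2 = 8
  a_6 = 1·8 + -2·-8 + 2·-10 = 4
  a_7 = 1·4 + -2·8 + 2·-8 = -28
  a_8 = 1·-28 + -2·4 + 2·8 = -20
  a_9 = 1·-20 + -2·-28 + 2·4 = 44
  a_10 = 1·44 + -2·-20 + 2·-28 = 28

1,-2,2 ; 28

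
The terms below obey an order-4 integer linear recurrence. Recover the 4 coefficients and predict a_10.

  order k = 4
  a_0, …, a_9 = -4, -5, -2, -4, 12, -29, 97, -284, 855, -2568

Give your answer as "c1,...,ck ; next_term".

-3,1,2,-3 ; 7700

  a_4 = -3·-4 + 1·-2 + 2·-5 + -3·-4 = 12
  a_5 = -3·12 + 1·-4 + 2·-2 + -3·-5 = -29
  a_6 = -3·-29 + 1·12 + 2·-4 + -3·-2 = 97
  a_7 = -3·97 + 1·-29 + 2·12 + -3·-4 = -284
  a_8 = -3·-284 + 1·97 + 2·-29 + -3·12 = 855
  a_9 = -3·855 + 1·-284 + 2·97 + -3·-29 = -2568
  a_10 = -3·-2568 + 1·855 + 2·-284 + -3·97 = 7700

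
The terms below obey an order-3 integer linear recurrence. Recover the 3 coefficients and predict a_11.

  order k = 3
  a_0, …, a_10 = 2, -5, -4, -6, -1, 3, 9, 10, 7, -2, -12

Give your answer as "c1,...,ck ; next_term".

  a_3 = 1·-4 + 0·-5 + -1·2 = -6
  a_4 = 1·-6 + 0·-4 + -1·-5 = -1
  a_5 = 1·-1 + 0·-6 + -1·-4 = 3
  a_6 = 1·3 + 0·-1 + -1·-6 = 9
  a_7 = 1·9 + 0·3 + -1·-1 = 10
  a_8 = 1·10 + 0·9 + -1·3 = 7
  a_9 = 1·7 + 0·10 + -1·9 = -2
  a_10 = 1·-2 + 0·7 + -1·10 = -12
  a_11 = 1·-12 + 0·-2 + -1·7 = -19

1,0,-1 ; -19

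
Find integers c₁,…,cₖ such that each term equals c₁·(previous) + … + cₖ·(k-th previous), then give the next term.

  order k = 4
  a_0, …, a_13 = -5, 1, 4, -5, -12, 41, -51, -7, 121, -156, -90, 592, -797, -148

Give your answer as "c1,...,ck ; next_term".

-2,-2,1,3 ; 2212

  a_4 = -2·-5 + -2·4 + 1·1 + 3·-5 = -12
  a_5 = -2·-12 + -2·-5 + 1·4 + 3·1 = 41
  a_6 = -2·41 + -2·-12 + 1·-5 + 3·4 = -51
  a_7 = -2·-51 + -2·41 + 1·-12 + 3·-5 = -7
  a_8 = -2·-7 + -2·-51 + 1·41 + 3·-12 = 121
  a_9 = -2·121 + -2·-7 + 1·-51 + 3·41 = -156
  a_10 = -2·-156 + -2·121 + 1·-7 + 3·-51 = -90
  a_11 = -2·-90 + -2·-156 + 1·121 + 3·-7 = 592
  a_12 = -2·592 + -2·-90 + 1·-156 + 3·121 = -797
  a_13 = -2·-797 + -2·592 + 1·-90 + 3·-156 = -148
  a_14 = -2·-148 + -2·-797 + 1·592 + 3·-90 = 2212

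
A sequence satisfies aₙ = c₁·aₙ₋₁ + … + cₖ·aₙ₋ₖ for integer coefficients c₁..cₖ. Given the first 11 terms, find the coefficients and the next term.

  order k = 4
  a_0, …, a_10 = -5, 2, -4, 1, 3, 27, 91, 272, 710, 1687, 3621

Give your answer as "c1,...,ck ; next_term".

  a_4 = 4·1 + -3·-4 + -4·2 + 1·-5 = 3
  a_5 = 4·3 + -3·1 + -4·-4 + 1·2 = 27
  a_6 = 4·27 + -3·3 + -4·1 + 1·-4 = 91
  a_7 = 4·91 + -3·27 + -4·3 + 1·1 = 272
  a_8 = 4·272 + -3·91 + -4·27 + 1·3 = 710
  a_9 = 4·710 + -3·272 + -4·91 + 1·27 = 1687
  a_10 = 4·1687 + -3·710 + -4·272 + 1·91 = 3621
  a_11 = 4·3621 + -3·1687 + -4·710 + 1·272 = 6855

4,-3,-4,1 ; 6855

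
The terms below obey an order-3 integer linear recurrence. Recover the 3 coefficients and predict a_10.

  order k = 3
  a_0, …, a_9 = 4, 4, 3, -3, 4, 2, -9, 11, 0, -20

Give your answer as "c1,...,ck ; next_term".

-1,-1,1 ; 31

  a_3 = -1·3 + -1·4 + 1·4 = -3
  a_4 = -1·-3 + -1·3 + 1·4 = 4
  a_5 = -1·4 + -1·-3 + 1·3 = 2
  a_6 = -1·2 + -1·4 + 1·-3 = -9
  a_7 = -1·-9 + -1·2 + 1·4 = 11
  a_8 = -1·11 + -1·-9 + 1·2 = 0
  a_9 = -1·0 + -1·11 + 1·-9 = -20
  a_10 = -1·-20 + -1·0 + 1·11 = 31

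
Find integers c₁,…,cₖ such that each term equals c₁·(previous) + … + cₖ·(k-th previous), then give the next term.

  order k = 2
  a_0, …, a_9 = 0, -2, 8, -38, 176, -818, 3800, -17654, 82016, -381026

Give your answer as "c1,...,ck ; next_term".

-4,3 ; 1770152

  a_2 = -4·-2 + 3·0 = 8
  a_3 = -4·8 + 3·-2 = -38
  a_4 = -4·-38 + 3·8 = 176
  a_5 = -4·176 + 3·-38 = -818
  a_6 = -4·-818 + 3·176 = 3800
  a_7 = -4·3800 + 3·-818 = -17654
  a_8 = -4·-17654 + 3·3800 = 82016
  a_9 = -4·82016 + 3·-17654 = -381026
  a_10 = -4·-381026 + 3·82016 = 1770152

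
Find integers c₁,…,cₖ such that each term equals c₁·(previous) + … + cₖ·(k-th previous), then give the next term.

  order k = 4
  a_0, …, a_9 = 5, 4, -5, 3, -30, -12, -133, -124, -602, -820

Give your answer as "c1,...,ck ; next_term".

  a_4 = 1·3 + 4·-5 + -2·4 + -1·5 = -30
  a_5 = 1·-30 + 4·3 + -2·-5 + -1·4 = -12
  a_6 = 1·-12 + 4·-30 + -2·3 + -1·-5 = -133
  a_7 = 1·-133 + 4·-12 + -2·-30 + -1·3 = -124
  a_8 = 1·-124 + 4·-133 + -2·-12 + -1·-30 = -602
  a_9 = 1·-602 + 4·-124 + -2·-133 + -1·-12 = -820
  a_10 = 1·-820 + 4·-602 + -2·-124 + -1·-133 = -2847

1,4,-2,-1 ; -2847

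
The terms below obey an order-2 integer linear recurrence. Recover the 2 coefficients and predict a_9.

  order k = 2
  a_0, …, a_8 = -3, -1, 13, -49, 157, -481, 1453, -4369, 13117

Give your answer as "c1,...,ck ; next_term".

  a_2 = -4·-1 + -3·-3 = 13
  a_3 = -4·13 + -3·-1 = -49
  a_4 = -4·-49 + -3·13 = 157
  a_5 = -4·157 + -3·-49 = -481
  a_6 = -4·-481 + -3·157 = 1453
  a_7 = -4·1453 + -3·-481 = -4369
  a_8 = -4·-4369 + -3·1453 = 13117
  a_9 = -4·13117 + -3·-4369 = -39361

-4,-3 ; -39361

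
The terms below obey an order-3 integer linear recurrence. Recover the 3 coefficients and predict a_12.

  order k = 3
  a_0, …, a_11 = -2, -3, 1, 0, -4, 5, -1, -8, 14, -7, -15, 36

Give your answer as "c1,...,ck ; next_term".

  a_3 = -1·1 + -1·-3 + 1·-2 = 0
  a_4 = -1·0 + -1·1 + 1·-3 = -4
  a_5 = -1·-4 + -1·0 + 1·1 = 5
  a_6 = -1·5 + -1·-4 + 1·0 = -1
  a_7 = -1·-1 + -1·5 + 1·-4 = -8
  a_8 = -1·-8 + -1·-1 + 1·5 = 14
  a_9 = -1·14 + -1·-8 + 1·-1 = -7
  a_10 = -1·-7 + -1·14 + 1·-8 = -15
  a_11 = -1·-15 + -1·-7 + 1·14 = 36
  a_12 = -1·36 + -1·-15 + 1·-7 = -28

-1,-1,1 ; -28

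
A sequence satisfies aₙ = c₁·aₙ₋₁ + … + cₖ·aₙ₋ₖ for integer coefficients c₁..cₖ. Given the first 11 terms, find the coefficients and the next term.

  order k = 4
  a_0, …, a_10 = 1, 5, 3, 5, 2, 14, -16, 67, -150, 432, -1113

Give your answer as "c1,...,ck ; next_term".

  a_4 = -2·5 + 2·3 + 1·5 + 1·1 = 2
  a_5 = -2·2 + 2·5 + 1·3 + 1·5 = 14
  a_6 = -2·14 + 2·2 + 1·5 + 1·3 = -16
  a_7 = -2·-16 + 2·14 + 1·2 + 1·5 = 67
  a_8 = -2·67 + 2·-16 + 1·14 + 1·2 = -150
  a_9 = -2·-150 + 2·67 + 1·-16 + 1·14 = 432
  a_10 = -2·432 + 2·-150 + 1·67 + 1·-16 = -1113
  a_11 = -2·-1113 + 2·432 + 1·-150 + 1·67 = 3007

-2,2,1,1 ; 3007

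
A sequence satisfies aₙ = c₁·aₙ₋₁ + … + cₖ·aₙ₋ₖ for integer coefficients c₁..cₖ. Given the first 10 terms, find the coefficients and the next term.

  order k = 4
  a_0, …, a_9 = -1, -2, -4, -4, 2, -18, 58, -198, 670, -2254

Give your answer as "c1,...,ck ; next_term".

-3,2,2,-2 ; 7590

  a_4 = -3·-4 + 2·-4 + 2·-2 + -2·-1 = 2
  a_5 = -3·2 + 2·-4 + 2·-4 + -2·-2 = -18
  a_6 = -3·-18 + 2·2 + 2·-4 + -2·-4 = 58
  a_7 = -3·58 + 2·-18 + 2·2 + -2·-4 = -198
  a_8 = -3·-198 + 2·58 + 2·-18 + -2·2 = 670
  a_9 = -3·670 + 2·-198 + 2·58 + -2·-18 = -2254
  a_10 = -3·-2254 + 2·670 + 2·-198 + -2·58 = 7590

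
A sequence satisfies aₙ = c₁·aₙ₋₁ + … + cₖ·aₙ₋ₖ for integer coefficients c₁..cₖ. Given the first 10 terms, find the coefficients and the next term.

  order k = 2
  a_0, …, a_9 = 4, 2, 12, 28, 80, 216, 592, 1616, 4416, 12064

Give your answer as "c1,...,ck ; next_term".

  a_2 = 2·2 + 2·4 = 12
  a_3 = 2·12 + 2·2 = 28
  a_4 = 2·28 + 2·12 = 80
  a_5 = 2·80 + 2·28 = 216
  a_6 = 2·216 + 2·80 = 592
  a_7 = 2·592 + 2·216 = 1616
  a_8 = 2·1616 + 2·592 = 4416
  a_9 = 2·4416 + 2·1616 = 12064
  a_10 = 2·12064 + 2·4416 = 32960

2,2 ; 32960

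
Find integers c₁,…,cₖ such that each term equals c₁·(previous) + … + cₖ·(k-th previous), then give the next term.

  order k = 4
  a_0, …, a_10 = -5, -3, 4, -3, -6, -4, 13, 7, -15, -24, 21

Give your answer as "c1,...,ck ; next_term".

  a_4 = 0·-3 + -1·4 + -1·-3 + 1·-5 = -6
  a_5 = 0·-6 + -1·-3 + -1·4 + 1·-3 = -4
  a_6 = 0·-4 + -1·-6 + -1·-3 + 1·4 = 13
  a_7 = 0·13 + -1·-4 + -1·-6 + 1·-3 = 7
  a_8 = 0·7 + -1·13 + -1·-4 + 1·-6 = -15
  a_9 = 0·-15 + -1·7 + -1·13 + 1·-4 = -24
  a_10 = 0·-24 + -1·-15 + -1·7 + 1·13 = 21
  a_11 = 0·21 + -1·-24 + -1·-15 + 1·7 = 46

0,-1,-1,1 ; 46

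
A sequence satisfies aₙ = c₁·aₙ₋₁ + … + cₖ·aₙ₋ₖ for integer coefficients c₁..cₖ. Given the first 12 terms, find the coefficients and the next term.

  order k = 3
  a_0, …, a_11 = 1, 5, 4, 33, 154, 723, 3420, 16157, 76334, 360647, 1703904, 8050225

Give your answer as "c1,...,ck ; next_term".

4,3,2 ; 38033906

  a_3 = 4·4 + 3·5 + 2·1 = 33
  a_4 = 4·33 + 3·4 + 2·5 = 154
  a_5 = 4·154 + 3·33 + 2·4 = 723
  a_6 = 4·723 + 3·154 + 2·33 = 3420
  a_7 = 4·3420 + 3·723 + 2·154 = 16157
  a_8 = 4·16157 + 3·3420 + 2·723 = 76334
  a_9 = 4·76334 + 3·16157 + 2·3420 = 360647
  a_10 = 4·360647 + 3·76334 + 2·16157 = 1703904
  a_11 = 4·1703904 + 3·360647 + 2·76334 = 8050225
  a_12 = 4·8050225 + 3·1703904 + 2·360647 = 38033906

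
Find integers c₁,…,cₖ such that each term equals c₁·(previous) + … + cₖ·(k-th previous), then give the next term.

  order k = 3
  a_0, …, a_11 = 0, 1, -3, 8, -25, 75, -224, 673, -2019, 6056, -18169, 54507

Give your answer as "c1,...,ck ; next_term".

  a_3 = -2·-3 + 2·1 + -3·0 = 8
  a_4 = -2·8 + 2·-3 + -3·1 = -25
  a_5 = -2·-25 + 2·8 + -3·-3 = 75
  a_6 = -2·75 + 2·-25 + -3·8 = -224
  a_7 = -2·-224 + 2·75 + -3·-25 = 673
  a_8 = -2·673 + 2·-224 + -3·75 = -2019
  a_9 = -2·-2019 + 2·673 + -3·-224 = 6056
  a_10 = -2·6056 + 2·-2019 + -3·673 = -18169
  a_11 = -2·-18169 + 2·6056 + -3·-2019 = 54507
  a_12 = -2·54507 + 2·-18169 + -3·6056 = -163520

-2,2,-3 ; -163520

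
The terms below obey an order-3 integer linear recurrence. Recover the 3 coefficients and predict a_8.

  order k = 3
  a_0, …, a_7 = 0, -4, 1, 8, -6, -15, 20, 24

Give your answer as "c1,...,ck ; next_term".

0,-2,1 ; -55

  a_3 = 0·1 + -2·-4 + 1·0 = 8
  a_4 = 0·8 + -2·1 + 1·-4 = -6
  a_5 = 0·-6 + -2·8 + 1·1 = -15
  a_6 = 0·-15 + -2·-6 + 1·8 = 20
  a_7 = 0·20 + -2·-15 + 1·-6 = 24
  a_8 = 0·24 + -2·20 + 1·-15 = -55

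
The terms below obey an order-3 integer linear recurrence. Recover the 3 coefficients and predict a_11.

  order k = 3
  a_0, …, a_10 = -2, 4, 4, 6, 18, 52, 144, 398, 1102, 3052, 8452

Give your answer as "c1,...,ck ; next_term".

3,-1,1 ; 23406

  a_3 = 3·4 + -1·4 + 1·-2 = 6
  a_4 = 3·6 + -1·4 + 1·4 = 18
  a_5 = 3·18 + -1·6 + 1·4 = 52
  a_6 = 3·52 + -1·18 + 1·6 = 144
  a_7 = 3·144 + -1·52 + 1·18 = 398
  a_8 = 3·398 + -1·144 + 1·52 = 1102
  a_9 = 3·1102 + -1·398 + 1·144 = 3052
  a_10 = 3·3052 + -1·1102 + 1·398 = 8452
  a_11 = 3·8452 + -1·3052 + 1·1102 = 23406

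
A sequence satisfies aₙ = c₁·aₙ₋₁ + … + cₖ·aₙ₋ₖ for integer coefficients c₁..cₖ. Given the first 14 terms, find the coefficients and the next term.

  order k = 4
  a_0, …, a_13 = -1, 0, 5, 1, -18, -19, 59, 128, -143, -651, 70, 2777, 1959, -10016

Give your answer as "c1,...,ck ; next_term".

0,-4,-3,-2 ; -16307

  a_4 = 0·1 + -4·5 + -3·0 + -2·-1 = -18
  a_5 = 0·-18 + -4·1 + -3·5 + -2·0 = -19
  a_6 = 0·-19 + -4·-18 + -3·1 + -2·5 = 59
  a_7 = 0·59 + -4·-19 + -3·-18 + -2·1 = 128
  a_8 = 0·128 + -4·59 + -3·-19 + -2·-18 = -143
  a_9 = 0·-143 + -4·128 + -3·59 + -2·-19 = -651
  a_10 = 0·-651 + -4·-143 + -3·128 + -2·59 = 70
  a_11 = 0·70 + -4·-651 + -3·-143 + -2·128 = 2777
  a_12 = 0·2777 + -4·70 + -3·-651 + -2·-143 = 1959
  a_13 = 0·1959 + -4·2777 + -3·70 + -2·-651 = -10016
  a_14 = 0·-10016 + -4·1959 + -3·2777 + -2·70 = -16307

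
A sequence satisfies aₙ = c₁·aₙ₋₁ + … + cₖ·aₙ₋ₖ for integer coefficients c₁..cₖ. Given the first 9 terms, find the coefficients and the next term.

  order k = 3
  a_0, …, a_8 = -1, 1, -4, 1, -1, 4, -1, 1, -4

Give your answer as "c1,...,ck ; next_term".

  a_3 = 0·-4 + 0·1 + -1·-1 = 1
  a_4 = 0·1 + 0·-4 + -1·1 = -1
  a_5 = 0·-1 + 0·1 + -1·-4 = 4
  a_6 = 0·4 + 0·-1 + -1·1 = -1
  a_7 = 0·-1 + 0·4 + -1·-1 = 1
  a_8 = 0·1 + 0·-1 + -1·4 = -4
  a_9 = 0·-4 + 0·1 + -1·-1 = 1

0,0,-1 ; 1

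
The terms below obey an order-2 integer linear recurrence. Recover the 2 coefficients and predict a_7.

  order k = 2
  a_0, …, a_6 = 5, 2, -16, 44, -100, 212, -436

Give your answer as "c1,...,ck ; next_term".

  a_2 = -3·2 + -2·5 = -16
  a_3 = -3·-16 + -2·2 = 44
  a_4 = -3·44 + -2·-16 = -100
  a_5 = -3·-100 + -2·44 = 212
  a_6 = -3·212 + -2·-100 = -436
  a_7 = -3·-436 + -2·212 = 884

-3,-2 ; 884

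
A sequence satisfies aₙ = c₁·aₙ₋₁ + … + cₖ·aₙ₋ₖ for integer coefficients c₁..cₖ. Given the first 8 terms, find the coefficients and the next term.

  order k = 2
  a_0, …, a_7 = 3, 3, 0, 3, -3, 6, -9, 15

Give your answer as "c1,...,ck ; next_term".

  a_2 = -1·3 + 1·3 = 0
  a_3 = -1·0 + 1·3 = 3
  a_4 = -1·3 + 1·0 = -3
  a_5 = -1·-3 + 1·3 = 6
  a_6 = -1·6 + 1·-3 = -9
  a_7 = -1·-9 + 1·6 = 15
  a_8 = -1·15 + 1·-9 = -24

-1,1 ; -24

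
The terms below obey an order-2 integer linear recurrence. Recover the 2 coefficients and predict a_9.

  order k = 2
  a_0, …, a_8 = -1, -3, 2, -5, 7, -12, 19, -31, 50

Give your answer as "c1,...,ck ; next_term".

  a_2 = -1·-3 + 1·-1 = 2
  a_3 = -1·2 + 1·-3 = -5
  a_4 = -1·-5 + 1·2 = 7
  a_5 = -1·7 + 1·-5 = -12
  a_6 = -1·-12 + 1·7 = 19
  a_7 = -1·19 + 1·-12 = -31
  a_8 = -1·-31 + 1·19 = 50
  a_9 = -1·50 + 1·-31 = -81

-1,1 ; -81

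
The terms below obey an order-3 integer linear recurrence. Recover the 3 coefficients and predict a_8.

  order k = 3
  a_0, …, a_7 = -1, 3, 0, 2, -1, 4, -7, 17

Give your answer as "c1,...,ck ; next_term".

  a_3 = -2·0 + 1·3 + 1·-1 = 2
  a_4 = -2·2 + 1·0 + 1·3 = -1
  a_5 = -2·-1 + 1·2 + 1·0 = 4
  a_6 = -2·4 + 1·-1 + 1·2 = -7
  a_7 = -2·-7 + 1·4 + 1·-1 = 17
  a_8 = -2·17 + 1·-7 + 1·4 = -37

-2,1,1 ; -37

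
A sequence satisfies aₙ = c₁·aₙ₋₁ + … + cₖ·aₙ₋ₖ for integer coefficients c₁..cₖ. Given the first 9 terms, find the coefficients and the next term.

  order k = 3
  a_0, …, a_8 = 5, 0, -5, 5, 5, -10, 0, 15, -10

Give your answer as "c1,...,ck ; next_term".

  a_3 = 0·-5 + -1·0 + 1·5 = 5
  a_4 = 0·5 + -1·-5 + 1·0 = 5
  a_5 = 0·5 + -1·5 + 1·-5 = -10
  a_6 = 0·-10 + -1·5 + 1·5 = 0
  a_7 = 0·0 + -1·-10 + 1·5 = 15
  a_8 = 0·15 + -1·0 + 1·-10 = -10
  a_9 = 0·-10 + -1·15 + 1·0 = -15

0,-1,1 ; -15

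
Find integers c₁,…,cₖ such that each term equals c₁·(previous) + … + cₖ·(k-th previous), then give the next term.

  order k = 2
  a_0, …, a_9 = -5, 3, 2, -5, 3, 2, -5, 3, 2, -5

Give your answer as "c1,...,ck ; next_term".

-1,-1 ; 3

  a_2 = -1·3 + -1·-5 = 2
  a_3 = -1·2 + -1·3 = -5
  a_4 = -1·-5 + -1·2 = 3
  a_5 = -1·3 + -1·-5 = 2
  a_6 = -1·2 + -1·3 = -5
  a_7 = -1·-5 + -1·2 = 3
  a_8 = -1·3 + -1·-5 = 2
  a_9 = -1·2 + -1·3 = -5
  a_10 = -1·-5 + -1·2 = 3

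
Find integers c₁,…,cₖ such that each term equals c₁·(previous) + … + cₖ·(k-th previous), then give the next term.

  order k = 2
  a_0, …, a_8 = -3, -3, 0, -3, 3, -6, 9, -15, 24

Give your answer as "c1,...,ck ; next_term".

  a_2 = -1·-3 + 1·-3 = 0
  a_3 = -1·0 + 1·-3 = -3
  a_4 = -1·-3 + 1·0 = 3
  a_5 = -1·3 + 1·-3 = -6
  a_6 = -1·-6 + 1·3 = 9
  a_7 = -1·9 + 1·-6 = -15
  a_8 = -1·-15 + 1·9 = 24
  a_9 = -1·24 + 1·-15 = -39

-1,1 ; -39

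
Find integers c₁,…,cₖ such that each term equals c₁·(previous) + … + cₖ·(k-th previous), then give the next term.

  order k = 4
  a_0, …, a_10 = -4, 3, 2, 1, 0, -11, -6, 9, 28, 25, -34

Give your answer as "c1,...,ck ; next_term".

  a_4 = 0·1 + -1·2 + -2·3 + -2·-4 = 0
  a_5 = 0·0 + -1·1 + -2·2 + -2·3 = -11
  a_6 = 0·-11 + -1·0 + -2·1 + -2·2 = -6
  a_7 = 0·-6 + -1·-11 + -2·0 + -2·1 = 9
  a_8 = 0·9 + -1·-6 + -2·-11 + -2·0 = 28
  a_9 = 0·28 + -1·9 + -2·-6 + -2·-11 = 25
  a_10 = 0·25 + -1·28 + -2·9 + -2·-6 = -34
  a_11 = 0·-34 + -1·25 + -2·28 + -2·9 = -99

0,-1,-2,-2 ; -99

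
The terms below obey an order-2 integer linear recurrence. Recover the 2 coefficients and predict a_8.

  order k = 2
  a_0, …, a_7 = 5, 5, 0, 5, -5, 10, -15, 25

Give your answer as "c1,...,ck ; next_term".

-1,1 ; -40

  a_2 = -1·5 + 1·5 = 0
  a_3 = -1·0 + 1·5 = 5
  a_4 = -1·5 + 1·0 = -5
  a_5 = -1·-5 + 1·5 = 10
  a_6 = -1·10 + 1·-5 = -15
  a_7 = -1·-15 + 1·10 = 25
  a_8 = -1·25 + 1·-15 = -40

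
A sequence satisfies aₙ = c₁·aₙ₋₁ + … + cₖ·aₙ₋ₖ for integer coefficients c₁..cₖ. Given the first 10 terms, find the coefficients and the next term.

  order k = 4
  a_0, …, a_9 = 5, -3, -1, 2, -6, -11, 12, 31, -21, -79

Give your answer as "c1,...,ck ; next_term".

  a_4 = 1·2 + -3·-1 + 2·-3 + -1·5 = -6
  a_5 = 1·-6 + -3·2 + 2·-1 + -1·-3 = -11
  a_6 = 1·-11 + -3·-6 + 2·2 + -1·-1 = 12
  a_7 = 1·12 + -3·-11 + 2·-6 + -1·2 = 31
  a_8 = 1·31 + -3·12 + 2·-11 + -1·-6 = -21
  a_9 = 1·-21 + -3·31 + 2·12 + -1·-11 = -79
  a_10 = 1·-79 + -3·-21 + 2·31 + -1·12 = 34

1,-3,2,-1 ; 34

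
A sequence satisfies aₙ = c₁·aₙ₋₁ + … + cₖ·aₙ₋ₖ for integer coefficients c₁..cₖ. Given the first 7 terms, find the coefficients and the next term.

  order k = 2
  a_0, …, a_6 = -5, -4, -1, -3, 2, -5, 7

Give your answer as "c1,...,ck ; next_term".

  a_2 = -1·-4 + 1·-5 = -1
  a_3 = -1·-1 + 1·-4 = -3
  a_4 = -1·-3 + 1·-1 = 2
  a_5 = -1·2 + 1·-3 = -5
  a_6 = -1·-5 + 1·2 = 7
  a_7 = -1·7 + 1·-5 = -12

-1,1 ; -12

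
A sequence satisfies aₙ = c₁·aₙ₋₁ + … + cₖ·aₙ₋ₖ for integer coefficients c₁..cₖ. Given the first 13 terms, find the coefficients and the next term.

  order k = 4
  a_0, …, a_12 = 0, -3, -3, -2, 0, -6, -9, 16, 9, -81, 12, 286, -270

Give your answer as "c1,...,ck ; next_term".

0,-3,3,1 ; -903

  a_4 = 0·-2 + -3·-3 + 3·-3 + 1·0 = 0
  a_5 = 0·0 + -3·-2 + 3·-3 + 1·-3 = -6
  a_6 = 0·-6 + -3·0 + 3·-2 + 1·-3 = -9
  a_7 = 0·-9 + -3·-6 + 3·0 + 1·-2 = 16
  a_8 = 0·16 + -3·-9 + 3·-6 + 1·0 = 9
  a_9 = 0·9 + -3·16 + 3·-9 + 1·-6 = -81
  a_10 = 0·-81 + -3·9 + 3·16 + 1·-9 = 12
  a_11 = 0·12 + -3·-81 + 3·9 + 1·16 = 286
  a_12 = 0·286 + -3·12 + 3·-81 + 1·9 = -270
  a_13 = 0·-270 + -3·286 + 3·12 + 1·-81 = -903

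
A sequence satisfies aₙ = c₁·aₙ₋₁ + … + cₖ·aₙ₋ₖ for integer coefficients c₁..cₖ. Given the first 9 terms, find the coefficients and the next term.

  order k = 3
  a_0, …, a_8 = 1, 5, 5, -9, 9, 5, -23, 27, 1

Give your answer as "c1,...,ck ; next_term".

-1,-1,1 ; -51

  a_3 = -1·5 + -1·5 + 1·1 = -9
  a_4 = -1·-9 + -1·5 + 1·5 = 9
  a_5 = -1·9 + -1·-9 + 1·5 = 5
  a_6 = -1·5 + -1·9 + 1·-9 = -23
  a_7 = -1·-23 + -1·5 + 1·9 = 27
  a_8 = -1·27 + -1·-23 + 1·5 = 1
  a_9 = -1·1 + -1·27 + 1·-23 = -51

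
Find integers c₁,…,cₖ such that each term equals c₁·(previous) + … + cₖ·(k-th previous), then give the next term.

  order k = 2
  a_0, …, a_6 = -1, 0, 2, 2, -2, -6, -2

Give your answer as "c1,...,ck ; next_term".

1,-2 ; 10

  a_2 = 1·0 + -2·-1 = 2
  a_3 = 1·2 + -2·0 = 2
  a_4 = 1·2 + -2·2 = -2
  a_5 = 1·-2 + -2·2 = -6
  a_6 = 1·-6 + -2·-2 = -2
  a_7 = 1·-2 + -2·-6 = 10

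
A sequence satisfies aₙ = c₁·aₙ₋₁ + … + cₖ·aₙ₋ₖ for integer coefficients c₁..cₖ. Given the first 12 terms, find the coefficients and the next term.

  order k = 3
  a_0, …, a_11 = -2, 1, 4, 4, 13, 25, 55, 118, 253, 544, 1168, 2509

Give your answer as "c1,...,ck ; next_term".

1,2,1 ; 5389

  a_3 = 1·4 + 2·1 + 1·-2 = 4
  a_4 = 1·4 + 2·4 + 1·1 = 13
  a_5 = 1·13 + 2·4 + 1·4 = 25
  a_6 = 1·25 + 2·13 + 1·4 = 55
  a_7 = 1·55 + 2·25 + 1·13 = 118
  a_8 = 1·118 + 2·55 + 1·25 = 253
  a_9 = 1·253 + 2·118 + 1·55 = 544
  a_10 = 1·544 + 2·253 + 1·118 = 1168
  a_11 = 1·1168 + 2·544 + 1·253 = 2509
  a_12 = 1·2509 + 2·1168 + 1·544 = 5389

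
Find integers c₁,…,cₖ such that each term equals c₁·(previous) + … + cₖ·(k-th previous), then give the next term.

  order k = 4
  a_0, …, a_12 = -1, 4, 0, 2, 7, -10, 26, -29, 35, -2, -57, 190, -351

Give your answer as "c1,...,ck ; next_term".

  a_4 = -2·2 + 0·0 + 3·4 + 1·-1 = 7
  a_5 = -2·7 + 0·2 + 3·0 + 1·4 = -10
  a_6 = -2·-10 + 0·7 + 3·2 + 1·0 = 26
  a_7 = -2·26 + 0·-10 + 3·7 + 1·2 = -29
  a_8 = -2·-29 + 0·26 + 3·-10 + 1·7 = 35
  a_9 = -2·35 + 0·-29 + 3·26 + 1·-10 = -2
  a_10 = -2·-2 + 0·35 + 3·-29 + 1·26 = -57
  a_11 = -2·-57 + 0·-2 + 3·35 + 1·-29 = 190
  a_12 = -2·190 + 0·-57 + 3·-2 + 1·35 = -351
  a_13 = -2·-351 + 0·190 + 3·-57 + 1·-2 = 529

-2,0,3,1 ; 529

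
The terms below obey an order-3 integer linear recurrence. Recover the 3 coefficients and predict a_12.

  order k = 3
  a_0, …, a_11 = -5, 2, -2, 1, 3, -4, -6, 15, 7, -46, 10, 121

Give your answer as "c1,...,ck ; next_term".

-1,-3,-1 ; -105

  a_3 = -1·-2 + -3·2 + -1·-5 = 1
  a_4 = -1·1 + -3·-2 + -1·2 = 3
  a_5 = -1·3 + -3·1 + -1·-2 = -4
  a_6 = -1·-4 + -3·3 + -1·1 = -6
  a_7 = -1·-6 + -3·-4 + -1·3 = 15
  a_8 = -1·15 + -3·-6 + -1·-4 = 7
  a_9 = -1·7 + -3·15 + -1·-6 = -46
  a_10 = -1·-46 + -3·7 + -1·15 = 10
  a_11 = -1·10 + -3·-46 + -1·7 = 121
  a_12 = -1·121 + -3·10 + -1·-46 = -105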